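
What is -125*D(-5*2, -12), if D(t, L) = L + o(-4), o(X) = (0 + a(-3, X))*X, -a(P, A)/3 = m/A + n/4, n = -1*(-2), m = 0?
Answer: 750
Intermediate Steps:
n = 2
a(P, A) = -3/2 (a(P, A) = -3*(0/A + 2/4) = -3*(0 + 2*(¼)) = -3*(0 + ½) = -3*½ = -3/2)
o(X) = -3*X/2 (o(X) = (0 - 3/2)*X = -3*X/2)
D(t, L) = 6 + L (D(t, L) = L - 3/2*(-4) = L + 6 = 6 + L)
-125*D(-5*2, -12) = -125*(6 - 12) = -125*(-6) = 750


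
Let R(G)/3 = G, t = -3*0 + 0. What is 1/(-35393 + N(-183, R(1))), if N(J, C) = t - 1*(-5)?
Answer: -1/35388 ≈ -2.8258e-5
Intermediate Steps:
t = 0 (t = 0 + 0 = 0)
R(G) = 3*G
N(J, C) = 5 (N(J, C) = 0 - 1*(-5) = 0 + 5 = 5)
1/(-35393 + N(-183, R(1))) = 1/(-35393 + 5) = 1/(-35388) = -1/35388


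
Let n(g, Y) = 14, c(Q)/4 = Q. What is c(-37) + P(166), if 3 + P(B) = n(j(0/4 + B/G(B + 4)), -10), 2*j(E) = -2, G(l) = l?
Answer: -137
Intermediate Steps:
c(Q) = 4*Q
j(E) = -1 (j(E) = (1/2)*(-2) = -1)
P(B) = 11 (P(B) = -3 + 14 = 11)
c(-37) + P(166) = 4*(-37) + 11 = -148 + 11 = -137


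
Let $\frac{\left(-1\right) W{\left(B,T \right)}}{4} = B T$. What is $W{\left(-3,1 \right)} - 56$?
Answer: $-44$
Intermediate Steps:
$W{\left(B,T \right)} = - 4 B T$
$W{\left(-3,1 \right)} - 56 = \left(-4\right) \left(-3\right) 1 - 56 = 12 - 56 = -44$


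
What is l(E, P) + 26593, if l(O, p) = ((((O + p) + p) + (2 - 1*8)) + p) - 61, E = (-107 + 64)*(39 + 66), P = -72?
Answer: 21795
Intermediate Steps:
E = -4515 (E = -43*105 = -4515)
l(O, p) = -67 + O + 3*p (l(O, p) = (((O + 2*p) + (2 - 8)) + p) - 61 = (((O + 2*p) - 6) + p) - 61 = ((-6 + O + 2*p) + p) - 61 = (-6 + O + 3*p) - 61 = -67 + O + 3*p)
l(E, P) + 26593 = (-67 - 4515 + 3*(-72)) + 26593 = (-67 - 4515 - 216) + 26593 = -4798 + 26593 = 21795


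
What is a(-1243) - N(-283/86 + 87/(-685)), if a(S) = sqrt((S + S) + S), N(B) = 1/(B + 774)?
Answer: -58910/45395003 + I*sqrt(3729) ≈ -0.0012977 + 61.066*I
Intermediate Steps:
N(B) = 1/(774 + B)
a(S) = sqrt(3)*sqrt(S) (a(S) = sqrt(2*S + S) = sqrt(3*S) = sqrt(3)*sqrt(S))
a(-1243) - N(-283/86 + 87/(-685)) = sqrt(3)*sqrt(-1243) - 1/(774 + (-283/86 + 87/(-685))) = sqrt(3)*(I*sqrt(1243)) - 1/(774 + (-283*1/86 + 87*(-1/685))) = I*sqrt(3729) - 1/(774 + (-283/86 - 87/685)) = I*sqrt(3729) - 1/(774 - 201337/58910) = I*sqrt(3729) - 1/45395003/58910 = I*sqrt(3729) - 1*58910/45395003 = I*sqrt(3729) - 58910/45395003 = -58910/45395003 + I*sqrt(3729)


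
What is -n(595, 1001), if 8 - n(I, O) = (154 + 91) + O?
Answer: 1238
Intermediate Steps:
n(I, O) = -237 - O (n(I, O) = 8 - ((154 + 91) + O) = 8 - (245 + O) = 8 + (-245 - O) = -237 - O)
-n(595, 1001) = -(-237 - 1*1001) = -(-237 - 1001) = -1*(-1238) = 1238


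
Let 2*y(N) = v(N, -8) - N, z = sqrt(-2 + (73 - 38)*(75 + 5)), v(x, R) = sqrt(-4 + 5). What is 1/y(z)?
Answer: -2/2797 - 2*sqrt(2798)/2797 ≈ -0.038539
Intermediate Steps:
v(x, R) = 1 (v(x, R) = sqrt(1) = 1)
z = sqrt(2798) (z = sqrt(-2 + 35*80) = sqrt(-2 + 2800) = sqrt(2798) ≈ 52.896)
y(N) = 1/2 - N/2 (y(N) = (1 - N)/2 = 1/2 - N/2)
1/y(z) = 1/(1/2 - sqrt(2798)/2)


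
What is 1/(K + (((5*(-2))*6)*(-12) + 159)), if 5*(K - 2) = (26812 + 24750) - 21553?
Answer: 5/34414 ≈ 0.00014529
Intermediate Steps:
K = 30019/5 (K = 2 + ((26812 + 24750) - 21553)/5 = 2 + (51562 - 21553)/5 = 2 + (⅕)*30009 = 2 + 30009/5 = 30019/5 ≈ 6003.8)
1/(K + (((5*(-2))*6)*(-12) + 159)) = 1/(30019/5 + (((5*(-2))*6)*(-12) + 159)) = 1/(30019/5 + (-10*6*(-12) + 159)) = 1/(30019/5 + (-60*(-12) + 159)) = 1/(30019/5 + (720 + 159)) = 1/(30019/5 + 879) = 1/(34414/5) = 5/34414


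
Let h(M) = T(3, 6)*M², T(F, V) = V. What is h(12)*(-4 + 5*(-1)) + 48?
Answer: -7728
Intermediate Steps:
h(M) = 6*M²
h(12)*(-4 + 5*(-1)) + 48 = (6*12²)*(-4 + 5*(-1)) + 48 = (6*144)*(-4 - 5) + 48 = 864*(-9) + 48 = -7776 + 48 = -7728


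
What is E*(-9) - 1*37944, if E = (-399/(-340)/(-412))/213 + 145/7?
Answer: -2654631277461/69619760 ≈ -38130.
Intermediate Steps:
E = 1442122669/69619760 (E = (-399*(-1/340)*(-1/412))*(1/213) + 145*(⅐) = ((399/340)*(-1/412))*(1/213) + 145/7 = -399/140080*1/213 + 145/7 = -133/9945680 + 145/7 = 1442122669/69619760 ≈ 20.714)
E*(-9) - 1*37944 = (1442122669/69619760)*(-9) - 1*37944 = -12979104021/69619760 - 37944 = -2654631277461/69619760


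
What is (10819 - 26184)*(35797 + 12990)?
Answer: -749612255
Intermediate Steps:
(10819 - 26184)*(35797 + 12990) = -15365*48787 = -749612255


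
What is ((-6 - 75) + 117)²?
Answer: 1296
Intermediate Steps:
((-6 - 75) + 117)² = (-81 + 117)² = 36² = 1296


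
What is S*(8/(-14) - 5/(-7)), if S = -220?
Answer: -220/7 ≈ -31.429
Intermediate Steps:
S*(8/(-14) - 5/(-7)) = -220*(8/(-14) - 5/(-7)) = -220*(8*(-1/14) - 5*(-⅐)) = -220*(-4/7 + 5/7) = -220*⅐ = -220/7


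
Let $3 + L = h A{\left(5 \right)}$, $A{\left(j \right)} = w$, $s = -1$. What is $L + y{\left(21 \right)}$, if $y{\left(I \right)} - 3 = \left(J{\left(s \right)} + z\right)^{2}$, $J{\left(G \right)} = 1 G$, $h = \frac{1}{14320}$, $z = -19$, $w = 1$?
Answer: $\frac{5728001}{14320} \approx 400.0$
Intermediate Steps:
$h = \frac{1}{14320} \approx 6.9832 \cdot 10^{-5}$
$J{\left(G \right)} = G$
$A{\left(j \right)} = 1$
$y{\left(I \right)} = 403$ ($y{\left(I \right)} = 3 + \left(-1 - 19\right)^{2} = 3 + \left(-20\right)^{2} = 3 + 400 = 403$)
$L = - \frac{42959}{14320}$ ($L = -3 + \frac{1}{14320} \cdot 1 = -3 + \frac{1}{14320} = - \frac{42959}{14320} \approx -2.9999$)
$L + y{\left(21 \right)} = - \frac{42959}{14320} + 403 = \frac{5728001}{14320}$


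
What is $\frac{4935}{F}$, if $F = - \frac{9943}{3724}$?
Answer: $- \frac{18377940}{9943} \approx -1848.3$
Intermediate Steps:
$F = - \frac{9943}{3724}$ ($F = \left(-9943\right) \frac{1}{3724} = - \frac{9943}{3724} \approx -2.67$)
$\frac{4935}{F} = \frac{4935}{- \frac{9943}{3724}} = 4935 \left(- \frac{3724}{9943}\right) = - \frac{18377940}{9943}$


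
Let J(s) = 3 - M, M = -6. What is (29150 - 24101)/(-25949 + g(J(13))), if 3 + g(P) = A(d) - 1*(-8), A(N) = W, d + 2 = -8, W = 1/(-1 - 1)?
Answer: -10098/51889 ≈ -0.19461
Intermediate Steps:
J(s) = 9 (J(s) = 3 - 1*(-6) = 3 + 6 = 9)
W = -½ (W = 1/(-2) = -½ ≈ -0.50000)
d = -10 (d = -2 - 8 = -10)
A(N) = -½
g(P) = 9/2 (g(P) = -3 + (-½ - 1*(-8)) = -3 + (-½ + 8) = -3 + 15/2 = 9/2)
(29150 - 24101)/(-25949 + g(J(13))) = (29150 - 24101)/(-25949 + 9/2) = 5049/(-51889/2) = 5049*(-2/51889) = -10098/51889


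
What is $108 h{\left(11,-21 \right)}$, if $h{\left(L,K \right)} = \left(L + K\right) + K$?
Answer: $-3348$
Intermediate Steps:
$h{\left(L,K \right)} = L + 2 K$ ($h{\left(L,K \right)} = \left(K + L\right) + K = L + 2 K$)
$108 h{\left(11,-21 \right)} = 108 \left(11 + 2 \left(-21\right)\right) = 108 \left(11 - 42\right) = 108 \left(-31\right) = -3348$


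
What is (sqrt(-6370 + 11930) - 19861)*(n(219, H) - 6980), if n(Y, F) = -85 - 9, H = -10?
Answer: 140496714 - 14148*sqrt(1390) ≈ 1.3997e+8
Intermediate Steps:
n(Y, F) = -94
(sqrt(-6370 + 11930) - 19861)*(n(219, H) - 6980) = (sqrt(-6370 + 11930) - 19861)*(-94 - 6980) = (sqrt(5560) - 19861)*(-7074) = (2*sqrt(1390) - 19861)*(-7074) = (-19861 + 2*sqrt(1390))*(-7074) = 140496714 - 14148*sqrt(1390)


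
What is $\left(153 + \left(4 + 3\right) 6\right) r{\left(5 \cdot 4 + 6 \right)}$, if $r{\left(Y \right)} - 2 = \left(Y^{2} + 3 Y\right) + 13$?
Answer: $149955$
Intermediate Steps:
$r{\left(Y \right)} = 15 + Y^{2} + 3 Y$ ($r{\left(Y \right)} = 2 + \left(\left(Y^{2} + 3 Y\right) + 13\right) = 2 + \left(13 + Y^{2} + 3 Y\right) = 15 + Y^{2} + 3 Y$)
$\left(153 + \left(4 + 3\right) 6\right) r{\left(5 \cdot 4 + 6 \right)} = \left(153 + \left(4 + 3\right) 6\right) \left(15 + \left(5 \cdot 4 + 6\right)^{2} + 3 \left(5 \cdot 4 + 6\right)\right) = \left(153 + 7 \cdot 6\right) \left(15 + \left(20 + 6\right)^{2} + 3 \left(20 + 6\right)\right) = \left(153 + 42\right) \left(15 + 26^{2} + 3 \cdot 26\right) = 195 \left(15 + 676 + 78\right) = 195 \cdot 769 = 149955$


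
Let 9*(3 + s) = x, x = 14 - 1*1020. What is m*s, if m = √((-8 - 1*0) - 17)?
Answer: -5165*I/9 ≈ -573.89*I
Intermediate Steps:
x = -1006 (x = 14 - 1020 = -1006)
s = -1033/9 (s = -3 + (⅑)*(-1006) = -3 - 1006/9 = -1033/9 ≈ -114.78)
m = 5*I (m = √((-8 + 0) - 17) = √(-8 - 17) = √(-25) = 5*I ≈ 5.0*I)
m*s = (5*I)*(-1033/9) = -5165*I/9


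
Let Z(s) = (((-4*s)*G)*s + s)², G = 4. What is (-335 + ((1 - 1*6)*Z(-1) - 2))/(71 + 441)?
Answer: -891/256 ≈ -3.4805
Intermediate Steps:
Z(s) = (s - 16*s²)² (Z(s) = ((-4*s*4)*s + s)² = ((-16*s)*s + s)² = (-16*s² + s)² = (s - 16*s²)²)
(-335 + ((1 - 1*6)*Z(-1) - 2))/(71 + 441) = (-335 + ((1 - 1*6)*((-1)²*(-1 + 16*(-1))²) - 2))/(71 + 441) = (-335 + ((1 - 6)*(1*(-1 - 16)²) - 2))/512 = (-335 + (-5*(-17)² - 2))*(1/512) = (-335 + (-5*289 - 2))*(1/512) = (-335 + (-1445 - 2))*(1/512) = (-335 - 1447)*(1/512) = -1782*1/512 = -891/256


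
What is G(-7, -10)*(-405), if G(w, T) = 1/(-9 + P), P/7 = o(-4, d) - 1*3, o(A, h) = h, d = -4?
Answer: 405/58 ≈ 6.9828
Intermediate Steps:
P = -49 (P = 7*(-4 - 1*3) = 7*(-4 - 3) = 7*(-7) = -49)
G(w, T) = -1/58 (G(w, T) = 1/(-9 - 49) = 1/(-58) = -1/58)
G(-7, -10)*(-405) = -1/58*(-405) = 405/58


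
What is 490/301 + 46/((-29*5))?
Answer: 8172/6235 ≈ 1.3107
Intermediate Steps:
490/301 + 46/((-29*5)) = 490*(1/301) + 46/(-145) = 70/43 + 46*(-1/145) = 70/43 - 46/145 = 8172/6235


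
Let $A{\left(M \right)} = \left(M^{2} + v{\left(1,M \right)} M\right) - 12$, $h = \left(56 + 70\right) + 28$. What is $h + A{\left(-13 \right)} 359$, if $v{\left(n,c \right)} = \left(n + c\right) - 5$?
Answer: $135856$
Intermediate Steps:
$v{\left(n,c \right)} = -5 + c + n$ ($v{\left(n,c \right)} = \left(c + n\right) - 5 = -5 + c + n$)
$h = 154$ ($h = 126 + 28 = 154$)
$A{\left(M \right)} = -12 + M^{2} + M \left(-4 + M\right)$ ($A{\left(M \right)} = \left(M^{2} + \left(-5 + M + 1\right) M\right) - 12 = \left(M^{2} + \left(-4 + M\right) M\right) - 12 = \left(M^{2} + M \left(-4 + M\right)\right) - 12 = -12 + M^{2} + M \left(-4 + M\right)$)
$h + A{\left(-13 \right)} 359 = 154 + \left(-12 + \left(-13\right)^{2} - 13 \left(-4 - 13\right)\right) 359 = 154 + \left(-12 + 169 - -221\right) 359 = 154 + \left(-12 + 169 + 221\right) 359 = 154 + 378 \cdot 359 = 154 + 135702 = 135856$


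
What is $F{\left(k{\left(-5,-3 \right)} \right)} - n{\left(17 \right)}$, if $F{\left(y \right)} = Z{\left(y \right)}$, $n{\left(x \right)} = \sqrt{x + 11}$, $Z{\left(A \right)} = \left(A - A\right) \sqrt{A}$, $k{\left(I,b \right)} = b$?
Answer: $- 2 \sqrt{7} \approx -5.2915$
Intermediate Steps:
$Z{\left(A \right)} = 0$ ($Z{\left(A \right)} = 0 \sqrt{A} = 0$)
$n{\left(x \right)} = \sqrt{11 + x}$
$F{\left(y \right)} = 0$
$F{\left(k{\left(-5,-3 \right)} \right)} - n{\left(17 \right)} = 0 - \sqrt{11 + 17} = 0 - \sqrt{28} = 0 - 2 \sqrt{7} = - 2 \sqrt{7}$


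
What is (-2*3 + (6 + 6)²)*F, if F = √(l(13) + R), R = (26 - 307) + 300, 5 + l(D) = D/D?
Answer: 138*√15 ≈ 534.47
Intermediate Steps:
l(D) = -4 (l(D) = -5 + D/D = -5 + 1 = -4)
R = 19 (R = -281 + 300 = 19)
F = √15 (F = √(-4 + 19) = √15 ≈ 3.8730)
(-2*3 + (6 + 6)²)*F = (-2*3 + (6 + 6)²)*√15 = (-6 + 12²)*√15 = (-6 + 144)*√15 = 138*√15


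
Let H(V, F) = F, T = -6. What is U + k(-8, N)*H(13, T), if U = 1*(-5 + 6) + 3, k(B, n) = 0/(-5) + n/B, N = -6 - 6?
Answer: -5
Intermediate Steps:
N = -12
k(B, n) = n/B (k(B, n) = 0*(-⅕) + n/B = 0 + n/B = n/B)
U = 4 (U = 1*1 + 3 = 1 + 3 = 4)
U + k(-8, N)*H(13, T) = 4 - 12/(-8)*(-6) = 4 - 12*(-⅛)*(-6) = 4 + (3/2)*(-6) = 4 - 9 = -5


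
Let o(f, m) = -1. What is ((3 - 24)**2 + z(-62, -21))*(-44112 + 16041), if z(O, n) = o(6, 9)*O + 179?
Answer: -19144422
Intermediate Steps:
z(O, n) = 179 - O (z(O, n) = -O + 179 = 179 - O)
((3 - 24)**2 + z(-62, -21))*(-44112 + 16041) = ((3 - 24)**2 + (179 - 1*(-62)))*(-44112 + 16041) = ((-21)**2 + (179 + 62))*(-28071) = (441 + 241)*(-28071) = 682*(-28071) = -19144422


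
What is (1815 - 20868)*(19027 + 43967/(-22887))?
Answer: -921798920894/2543 ≈ -3.6248e+8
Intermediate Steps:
(1815 - 20868)*(19027 + 43967/(-22887)) = -19053*(19027 + 43967*(-1/22887)) = -19053*(19027 - 43967/22887) = -19053*435426982/22887 = -921798920894/2543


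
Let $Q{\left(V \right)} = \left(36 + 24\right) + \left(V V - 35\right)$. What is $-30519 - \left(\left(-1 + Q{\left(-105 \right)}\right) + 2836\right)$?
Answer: $-44404$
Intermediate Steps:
$Q{\left(V \right)} = 25 + V^{2}$ ($Q{\left(V \right)} = 60 + \left(V^{2} - 35\right) = 60 + \left(-35 + V^{2}\right) = 25 + V^{2}$)
$-30519 - \left(\left(-1 + Q{\left(-105 \right)}\right) + 2836\right) = -30519 - \left(\left(-1 + \left(25 + \left(-105\right)^{2}\right)\right) + 2836\right) = -30519 - \left(\left(-1 + \left(25 + 11025\right)\right) + 2836\right) = -30519 - \left(\left(-1 + 11050\right) + 2836\right) = -30519 - \left(11049 + 2836\right) = -30519 - 13885 = -44404$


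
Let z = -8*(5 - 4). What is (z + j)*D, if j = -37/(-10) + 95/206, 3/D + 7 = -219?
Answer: 5931/116390 ≈ 0.050958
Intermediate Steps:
D = -3/226 (D = 3/(-7 - 219) = 3/(-226) = 3*(-1/226) = -3/226 ≈ -0.013274)
j = 2143/515 (j = -37*(-⅒) + 95*(1/206) = 37/10 + 95/206 = 2143/515 ≈ 4.1612)
z = -8 (z = -8*1 = -8)
(z + j)*D = (-8 + 2143/515)*(-3/226) = -1977/515*(-3/226) = 5931/116390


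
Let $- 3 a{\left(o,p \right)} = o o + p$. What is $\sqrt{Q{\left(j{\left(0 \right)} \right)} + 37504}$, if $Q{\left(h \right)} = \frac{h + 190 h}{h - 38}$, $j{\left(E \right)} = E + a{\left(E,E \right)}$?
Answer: $8 \sqrt{586} \approx 193.66$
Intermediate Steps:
$a{\left(o,p \right)} = - \frac{p}{3} - \frac{o^{2}}{3}$ ($a{\left(o,p \right)} = - \frac{o o + p}{3} = - \frac{o^{2} + p}{3} = - \frac{p + o^{2}}{3} = - \frac{p}{3} - \frac{o^{2}}{3}$)
$j{\left(E \right)} = - \frac{E^{2}}{3} + \frac{2 E}{3}$ ($j{\left(E \right)} = E - \left(\frac{E}{3} + \frac{E^{2}}{3}\right) = - \frac{E^{2}}{3} + \frac{2 E}{3}$)
$Q{\left(h \right)} = \frac{191 h}{-38 + h}$
$\sqrt{Q{\left(j{\left(0 \right)} \right)} + 37504} = \sqrt{\frac{191 \cdot \frac{1}{3} \cdot 0 \left(2 - 0\right)}{-38 + \frac{1}{3} \cdot 0 \left(2 - 0\right)} + 37504} = \sqrt{\frac{191 \cdot \frac{1}{3} \cdot 0 \left(2 + 0\right)}{-38 + \frac{1}{3} \cdot 0 \left(2 + 0\right)} + 37504} = \sqrt{\frac{191 \cdot \frac{1}{3} \cdot 0 \cdot 2}{-38 + \frac{1}{3} \cdot 0 \cdot 2} + 37504} = \sqrt{191 \cdot 0 \frac{1}{-38 + 0} + 37504} = \sqrt{191 \cdot 0 \frac{1}{-38} + 37504} = \sqrt{191 \cdot 0 \left(- \frac{1}{38}\right) + 37504} = \sqrt{0 + 37504} = \sqrt{37504} = 8 \sqrt{586}$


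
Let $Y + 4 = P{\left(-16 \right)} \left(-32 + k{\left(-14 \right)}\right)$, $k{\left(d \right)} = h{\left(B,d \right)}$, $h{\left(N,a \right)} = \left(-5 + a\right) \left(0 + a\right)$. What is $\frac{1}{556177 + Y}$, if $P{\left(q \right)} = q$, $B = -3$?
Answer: $\frac{1}{552429} \approx 1.8102 \cdot 10^{-6}$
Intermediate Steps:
$h{\left(N,a \right)} = a \left(-5 + a\right)$ ($h{\left(N,a \right)} = \left(-5 + a\right) a = a \left(-5 + a\right)$)
$k{\left(d \right)} = d \left(-5 + d\right)$
$Y = -3748$ ($Y = -4 - 16 \left(-32 - 14 \left(-5 - 14\right)\right) = -4 - 16 \left(-32 - -266\right) = -4 - 16 \left(-32 + 266\right) = -4 - 3744 = -3748$)
$\frac{1}{556177 + Y} = \frac{1}{556177 - 3748} = \frac{1}{552429}$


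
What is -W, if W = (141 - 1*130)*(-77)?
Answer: 847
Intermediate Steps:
W = -847 (W = (141 - 130)*(-77) = 11*(-77) = -847)
-W = -1*(-847) = 847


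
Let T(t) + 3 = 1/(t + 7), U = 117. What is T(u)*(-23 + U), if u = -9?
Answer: -329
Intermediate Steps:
T(t) = -3 + 1/(7 + t) (T(t) = -3 + 1/(t + 7) = -3 + 1/(7 + t))
T(u)*(-23 + U) = ((-20 - 3*(-9))/(7 - 9))*(-23 + 117) = ((-20 + 27)/(-2))*94 = -½*7*94 = -7/2*94 = -329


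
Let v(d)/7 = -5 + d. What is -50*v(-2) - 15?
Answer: 2435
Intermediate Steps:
v(d) = -35 + 7*d (v(d) = 7*(-5 + d) = -35 + 7*d)
-50*v(-2) - 15 = -50*(-35 + 7*(-2)) - 15 = -50*(-35 - 14) - 15 = -50*(-49) - 15 = 2450 - 15 = 2435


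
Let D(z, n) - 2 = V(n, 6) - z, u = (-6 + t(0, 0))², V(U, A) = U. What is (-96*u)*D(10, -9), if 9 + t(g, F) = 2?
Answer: 275808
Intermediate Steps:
t(g, F) = -7 (t(g, F) = -9 + 2 = -7)
u = 169 (u = (-6 - 7)² = (-13)² = 169)
D(z, n) = 2 + n - z (D(z, n) = 2 + (n - z) = 2 + n - z)
(-96*u)*D(10, -9) = (-96*169)*(2 - 9 - 1*10) = -16224*(2 - 9 - 10) = -16224*(-17) = 275808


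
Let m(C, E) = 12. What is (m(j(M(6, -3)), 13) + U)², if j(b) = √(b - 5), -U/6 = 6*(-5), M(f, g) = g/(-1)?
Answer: 36864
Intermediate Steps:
M(f, g) = -g (M(f, g) = g*(-1) = -g)
U = 180 (U = -36*(-5) = -6*(-30) = 180)
j(b) = √(-5 + b)
(m(j(M(6, -3)), 13) + U)² = (12 + 180)² = 192² = 36864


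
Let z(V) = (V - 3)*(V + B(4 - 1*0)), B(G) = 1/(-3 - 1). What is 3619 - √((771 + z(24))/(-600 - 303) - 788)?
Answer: 3619 - 3*I*√31787105/602 ≈ 3619.0 - 28.096*I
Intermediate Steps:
B(G) = -¼ (B(G) = 1/(-4) = -¼)
z(V) = (-3 + V)*(-¼ + V) (z(V) = (V - 3)*(V - ¼) = (-3 + V)*(-¼ + V))
3619 - √((771 + z(24))/(-600 - 303) - 788) = 3619 - √((771 + (¾ + 24² - 13/4*24))/(-600 - 303) - 788) = 3619 - √((771 + (¾ + 576 - 78))/(-903) - 788) = 3619 - √((771 + 1995/4)*(-1/903) - 788) = 3619 - √((5079/4)*(-1/903) - 788) = 3619 - √(-1693/1204 - 788) = 3619 - √(-950445/1204) = 3619 - 3*I*√31787105/602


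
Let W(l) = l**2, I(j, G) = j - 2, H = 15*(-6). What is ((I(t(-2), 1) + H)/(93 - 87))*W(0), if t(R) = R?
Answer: 0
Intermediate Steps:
H = -90
I(j, G) = -2 + j
((I(t(-2), 1) + H)/(93 - 87))*W(0) = (((-2 - 2) - 90)/(93 - 87))*0**2 = ((-4 - 90)/6)*0 = -94*1/6*0 = -47/3*0 = 0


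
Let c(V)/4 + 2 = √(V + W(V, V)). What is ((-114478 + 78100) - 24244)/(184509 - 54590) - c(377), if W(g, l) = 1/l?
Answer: 978730/129919 - 4*√53583010/377 ≈ -70.133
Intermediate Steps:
c(V) = -8 + 4*√(V + 1/V)
((-114478 + 78100) - 24244)/(184509 - 54590) - c(377) = ((-114478 + 78100) - 24244)/(184509 - 54590) - (-8 + 4*√(377 + 1/377)) = (-36378 - 24244)/129919 - (-8 + 4*√(377 + 1/377)) = -60622*1/129919 - (-8 + 4*√(142130/377)) = -60622/129919 - (-8 + 4*(√53583010/377)) = -60622/129919 - (-8 + 4*√53583010/377) = -60622/129919 + (8 - 4*√53583010/377) = 978730/129919 - 4*√53583010/377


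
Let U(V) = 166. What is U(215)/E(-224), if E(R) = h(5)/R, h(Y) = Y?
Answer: -37184/5 ≈ -7436.8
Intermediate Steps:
E(R) = 5/R
U(215)/E(-224) = 166/((5/(-224))) = 166/((5*(-1/224))) = 166/(-5/224) = 166*(-224/5) = -37184/5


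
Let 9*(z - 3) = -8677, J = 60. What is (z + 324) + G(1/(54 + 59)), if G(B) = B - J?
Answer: -708953/1017 ≈ -697.10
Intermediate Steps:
z = -8650/9 (z = 3 + (⅑)*(-8677) = 3 - 8677/9 = -8650/9 ≈ -961.11)
G(B) = -60 + B (G(B) = B - 1*60 = B - 60 = -60 + B)
(z + 324) + G(1/(54 + 59)) = (-8650/9 + 324) + (-60 + 1/(54 + 59)) = -5734/9 + (-60 + 1/113) = -5734/9 - 6779/113 = -708953/1017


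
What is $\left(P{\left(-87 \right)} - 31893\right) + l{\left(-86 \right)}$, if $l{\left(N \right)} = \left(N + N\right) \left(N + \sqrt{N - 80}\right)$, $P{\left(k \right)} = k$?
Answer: $-17188 - 172 i \sqrt{166} \approx -17188.0 - 2216.1 i$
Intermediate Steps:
$l{\left(N \right)} = 2 N \left(N + \sqrt{-80 + N}\right)$
$\left(P{\left(-87 \right)} - 31893\right) + l{\left(-86 \right)} = \left(-87 - 31893\right) + 2 \left(-86\right) \left(-86 + \sqrt{-80 - 86}\right) = -31980 + 2 \left(-86\right) \left(-86 + \sqrt{-166}\right) = -31980 + 2 \left(-86\right) \left(-86 + i \sqrt{166}\right) = -31980 + \left(14792 - 172 i \sqrt{166}\right) = -17188 - 172 i \sqrt{166}$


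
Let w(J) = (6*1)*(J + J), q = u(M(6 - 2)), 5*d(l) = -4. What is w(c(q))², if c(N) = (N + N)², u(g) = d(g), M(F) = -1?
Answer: 589824/625 ≈ 943.72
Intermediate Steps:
d(l) = -⅘ (d(l) = (⅕)*(-4) = -⅘)
u(g) = -⅘
q = -⅘ ≈ -0.80000
c(N) = 4*N² (c(N) = (2*N)² = 4*N²)
w(J) = 12*J (w(J) = 6*(2*J) = 12*J)
w(c(q))² = (12*(4*(-⅘)²))² = (12*(4*(16/25)))² = (12*(64/25))² = (768/25)² = 589824/625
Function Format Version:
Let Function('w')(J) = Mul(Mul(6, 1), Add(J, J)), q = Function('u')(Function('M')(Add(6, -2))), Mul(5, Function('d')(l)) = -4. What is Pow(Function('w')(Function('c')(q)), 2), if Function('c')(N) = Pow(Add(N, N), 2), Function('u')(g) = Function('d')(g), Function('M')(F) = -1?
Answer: Rational(589824, 625) ≈ 943.72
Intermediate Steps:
Function('d')(l) = Rational(-4, 5) (Function('d')(l) = Mul(Rational(1, 5), -4) = Rational(-4, 5))
Function('u')(g) = Rational(-4, 5)
q = Rational(-4, 5) ≈ -0.80000
Function('c')(N) = Mul(4, Pow(N, 2)) (Function('c')(N) = Pow(Mul(2, N), 2) = Mul(4, Pow(N, 2)))
Function('w')(J) = Mul(12, J) (Function('w')(J) = Mul(6, Mul(2, J)) = Mul(12, J))
Pow(Function('w')(Function('c')(q)), 2) = Pow(Mul(12, Mul(4, Pow(Rational(-4, 5), 2))), 2) = Pow(Mul(12, Mul(4, Rational(16, 25))), 2) = Pow(Mul(12, Rational(64, 25)), 2) = Pow(Rational(768, 25), 2) = Rational(589824, 625)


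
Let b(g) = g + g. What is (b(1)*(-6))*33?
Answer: -396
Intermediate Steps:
b(g) = 2*g
(b(1)*(-6))*33 = ((2*1)*(-6))*33 = (2*(-6))*33 = -12*33 = -396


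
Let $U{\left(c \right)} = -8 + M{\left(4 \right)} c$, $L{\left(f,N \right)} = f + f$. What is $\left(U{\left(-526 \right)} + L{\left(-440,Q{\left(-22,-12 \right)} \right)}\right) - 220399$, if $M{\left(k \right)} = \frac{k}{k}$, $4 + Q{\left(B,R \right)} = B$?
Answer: $-221813$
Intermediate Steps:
$Q{\left(B,R \right)} = -4 + B$
$L{\left(f,N \right)} = 2 f$
$M{\left(k \right)} = 1$
$U{\left(c \right)} = -8 + c$ ($U{\left(c \right)} = -8 + 1 c = -8 + c$)
$\left(U{\left(-526 \right)} + L{\left(-440,Q{\left(-22,-12 \right)} \right)}\right) - 220399 = \left(\left(-8 - 526\right) + 2 \left(-440\right)\right) - 220399 = \left(-534 - 880\right) - 220399 = -1414 - 220399 = -221813$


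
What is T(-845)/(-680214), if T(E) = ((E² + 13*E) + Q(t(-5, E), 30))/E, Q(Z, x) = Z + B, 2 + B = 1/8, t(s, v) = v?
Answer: 374503/306549776 ≈ 0.0012217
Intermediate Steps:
B = -15/8 (B = -2 + 1/8 = -2 + ⅛ = -15/8 ≈ -1.8750)
Q(Z, x) = -15/8 + Z (Q(Z, x) = Z - 15/8 = -15/8 + Z)
T(E) = (-15/8 + E² + 14*E)/E (T(E) = ((E² + 13*E) + (-15/8 + E))/E = (-15/8 + E² + 14*E)/E)
T(-845)/(-680214) = (14 - 845 - 15/8/(-845))/(-680214) = (14 - 845 - 15/8*(-1/845))*(-1/680214) = (14 - 845 + 3/1352)*(-1/680214) = -1123509/1352*(-1/680214) = 374503/306549776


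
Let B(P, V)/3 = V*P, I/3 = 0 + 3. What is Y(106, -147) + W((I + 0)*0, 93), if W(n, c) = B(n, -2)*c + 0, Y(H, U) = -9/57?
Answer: -3/19 ≈ -0.15789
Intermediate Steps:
I = 9 (I = 3*(0 + 3) = 3*3 = 9)
Y(H, U) = -3/19 (Y(H, U) = -9*1/57 = -3/19)
B(P, V) = 3*P*V (B(P, V) = 3*(V*P) = 3*(P*V) = 3*P*V)
W(n, c) = -6*c*n (W(n, c) = (3*n*(-2))*c + 0 = (-6*n)*c + 0 = -6*c*n + 0 = -6*c*n)
Y(106, -147) + W((I + 0)*0, 93) = -3/19 - 6*93*(9 + 0)*0 = -3/19 - 6*93*9*0 = -3/19 - 6*93*0 = -3/19 + 0 = -3/19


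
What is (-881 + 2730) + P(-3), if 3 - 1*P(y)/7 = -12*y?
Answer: 1618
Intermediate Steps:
P(y) = 21 + 84*y (P(y) = 21 - (-84)*y = 21 + 84*y)
(-881 + 2730) + P(-3) = (-881 + 2730) + (21 + 84*(-3)) = 1849 + (21 - 252) = 1849 - 231 = 1618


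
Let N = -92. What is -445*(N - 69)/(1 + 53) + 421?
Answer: 94379/54 ≈ 1747.8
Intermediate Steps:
-445*(N - 69)/(1 + 53) + 421 = -445*(-92 - 69)/(1 + 53) + 421 = -(-71645)/54 + 421 = -445*(-161/54) + 421 = 71645/54 + 421 = 94379/54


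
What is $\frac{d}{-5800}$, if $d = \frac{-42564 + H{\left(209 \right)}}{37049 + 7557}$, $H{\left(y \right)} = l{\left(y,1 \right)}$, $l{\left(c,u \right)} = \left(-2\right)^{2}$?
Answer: $\frac{532}{3233935} \approx 0.00016451$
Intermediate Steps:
$l{\left(c,u \right)} = 4$
$H{\left(y \right)} = 4$
$d = - \frac{21280}{22303}$ ($d = \frac{-42564 + 4}{37049 + 7557} = - \frac{42560}{44606} = \left(-42560\right) \frac{1}{44606} = - \frac{21280}{22303} \approx -0.95413$)
$\frac{d}{-5800} = - \frac{21280}{22303 \left(-5800\right)} = \left(- \frac{21280}{22303}\right) \left(- \frac{1}{5800}\right) = \frac{532}{3233935}$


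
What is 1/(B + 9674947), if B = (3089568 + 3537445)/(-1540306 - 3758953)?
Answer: 5299259/51270043337260 ≈ 1.0336e-7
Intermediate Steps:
B = -6627013/5299259 (B = 6627013/(-5299259) = 6627013*(-1/5299259) = -6627013/5299259 ≈ -1.2506)
1/(B + 9674947) = 1/(-6627013/5299259 + 9674947) = 1/(51270043337260/5299259) = 5299259/51270043337260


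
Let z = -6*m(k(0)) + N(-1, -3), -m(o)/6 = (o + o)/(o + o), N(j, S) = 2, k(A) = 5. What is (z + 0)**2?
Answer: 1444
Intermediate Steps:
m(o) = -6 (m(o) = -6*(o + o)/(o + o) = -6*2*o/(2*o) = -6*2*o*1/(2*o) = -6*1 = -6)
z = 38 (z = -6*(-6) + 2 = 36 + 2 = 38)
(z + 0)**2 = (38 + 0)**2 = 38**2 = 1444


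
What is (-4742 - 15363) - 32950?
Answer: -53055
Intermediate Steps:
(-4742 - 15363) - 32950 = -20105 - 32950 = -53055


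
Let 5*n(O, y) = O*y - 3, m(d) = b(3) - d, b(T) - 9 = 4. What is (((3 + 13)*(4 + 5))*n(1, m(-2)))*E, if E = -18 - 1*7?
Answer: -8640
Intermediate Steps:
b(T) = 13 (b(T) = 9 + 4 = 13)
m(d) = 13 - d
n(O, y) = -⅗ + O*y/5 (n(O, y) = (O*y - 3)/5 = (-3 + O*y)/5 = -⅗ + O*y/5)
E = -25 (E = -18 - 7 = -25)
(((3 + 13)*(4 + 5))*n(1, m(-2)))*E = (((3 + 13)*(4 + 5))*(-⅗ + (⅕)*1*(13 - 1*(-2))))*(-25) = ((16*9)*(-⅗ + (⅕)*1*(13 + 2)))*(-25) = (144*(-⅗ + (⅕)*1*15))*(-25) = (144*(-⅗ + 3))*(-25) = (144*(12/5))*(-25) = (1728/5)*(-25) = -8640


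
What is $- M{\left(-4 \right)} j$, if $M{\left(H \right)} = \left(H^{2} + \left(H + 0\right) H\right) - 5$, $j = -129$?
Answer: $3483$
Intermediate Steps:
$M{\left(H \right)} = -5 + 2 H^{2}$ ($M{\left(H \right)} = \left(H^{2} + H H\right) - 5 = \left(H^{2} + H^{2}\right) - 5 = 2 H^{2} - 5 = -5 + 2 H^{2}$)
$- M{\left(-4 \right)} j = - (-5 + 2 \left(-4\right)^{2}) \left(-129\right) = - (-5 + 2 \cdot 16) \left(-129\right) = - (-5 + 32) \left(-129\right) = \left(-1\right) 27 \left(-129\right) = \left(-27\right) \left(-129\right) = 3483$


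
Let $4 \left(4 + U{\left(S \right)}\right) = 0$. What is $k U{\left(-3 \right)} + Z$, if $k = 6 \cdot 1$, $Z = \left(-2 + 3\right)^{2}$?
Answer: $-23$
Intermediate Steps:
$Z = 1$ ($Z = 1^{2} = 1$)
$U{\left(S \right)} = -4$ ($U{\left(S \right)} = -4 + \frac{1}{4} \cdot 0 = -4 + 0 = -4$)
$k = 6$
$k U{\left(-3 \right)} + Z = 6 \left(-4\right) + 1 = -24 + 1 = -23$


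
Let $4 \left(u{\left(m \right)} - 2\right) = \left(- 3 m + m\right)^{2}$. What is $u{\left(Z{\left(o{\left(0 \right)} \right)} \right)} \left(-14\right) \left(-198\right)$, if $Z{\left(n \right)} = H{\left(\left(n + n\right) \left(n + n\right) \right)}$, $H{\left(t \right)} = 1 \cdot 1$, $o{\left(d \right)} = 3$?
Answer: $8316$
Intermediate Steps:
$H{\left(t \right)} = 1$
$Z{\left(n \right)} = 1$
$u{\left(m \right)} = 2 + m^{2}$ ($u{\left(m \right)} = 2 + \frac{\left(- 3 m + m\right)^{2}}{4} = 2 + \frac{\left(- 2 m\right)^{2}}{4} = 2 + \frac{4 m^{2}}{4} = 2 + m^{2}$)
$u{\left(Z{\left(o{\left(0 \right)} \right)} \right)} \left(-14\right) \left(-198\right) = \left(2 + 1^{2}\right) \left(-14\right) \left(-198\right) = \left(2 + 1\right) \left(-14\right) \left(-198\right) = 3 \left(-14\right) \left(-198\right) = \left(-42\right) \left(-198\right) = 8316$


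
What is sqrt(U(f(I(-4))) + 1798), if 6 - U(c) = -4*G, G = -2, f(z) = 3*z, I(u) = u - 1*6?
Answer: 2*sqrt(449) ≈ 42.379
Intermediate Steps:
I(u) = -6 + u (I(u) = u - 6 = -6 + u)
U(c) = -2 (U(c) = 6 - (-4)*(-2) = 6 - 1*8 = 6 - 8 = -2)
sqrt(U(f(I(-4))) + 1798) = sqrt(-2 + 1798) = sqrt(1796) = 2*sqrt(449)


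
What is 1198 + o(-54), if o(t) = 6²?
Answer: 1234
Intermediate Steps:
o(t) = 36
1198 + o(-54) = 1198 + 36 = 1234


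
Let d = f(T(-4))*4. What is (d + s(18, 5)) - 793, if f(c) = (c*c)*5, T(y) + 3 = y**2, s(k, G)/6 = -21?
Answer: 2461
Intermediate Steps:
s(k, G) = -126 (s(k, G) = 6*(-21) = -126)
T(y) = -3 + y**2
f(c) = 5*c**2 (f(c) = c**2*5 = 5*c**2)
d = 3380 (d = (5*(-3 + (-4)**2)**2)*4 = (5*(-3 + 16)**2)*4 = (5*13**2)*4 = (5*169)*4 = 845*4 = 3380)
(d + s(18, 5)) - 793 = (3380 - 126) - 793 = 3254 - 793 = 2461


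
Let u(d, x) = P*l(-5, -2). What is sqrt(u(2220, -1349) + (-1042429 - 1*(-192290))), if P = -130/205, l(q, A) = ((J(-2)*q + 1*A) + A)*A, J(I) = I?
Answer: I*sqrt(1429070867)/41 ≈ 922.03*I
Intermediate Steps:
l(q, A) = A*(-2*q + 2*A) (l(q, A) = ((-2*q + 1*A) + A)*A = ((-2*q + A) + A)*A = ((A - 2*q) + A)*A = (-2*q + 2*A)*A = A*(-2*q + 2*A))
P = -26/41 (P = -130*1/205 = -26/41 ≈ -0.63415)
u(d, x) = 312/41 (u(d, x) = -52*(-2)*(-2 - 1*(-5))/41 = -52*(-2)*(-2 + 5)/41 = -52*(-2)*3/41 = -26/41*(-12) = 312/41)
sqrt(u(2220, -1349) + (-1042429 - 1*(-192290))) = sqrt(312/41 + (-1042429 - 1*(-192290))) = sqrt(312/41 + (-1042429 + 192290)) = sqrt(312/41 - 850139) = sqrt(-34855387/41) = I*sqrt(1429070867)/41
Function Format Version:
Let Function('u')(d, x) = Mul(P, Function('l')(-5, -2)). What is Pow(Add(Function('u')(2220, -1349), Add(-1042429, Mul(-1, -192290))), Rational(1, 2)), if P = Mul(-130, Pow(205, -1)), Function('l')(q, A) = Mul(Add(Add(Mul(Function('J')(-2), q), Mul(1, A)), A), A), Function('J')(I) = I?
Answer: Mul(Rational(1, 41), I, Pow(1429070867, Rational(1, 2))) ≈ Mul(922.03, I)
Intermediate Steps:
Function('l')(q, A) = Mul(A, Add(Mul(-2, q), Mul(2, A))) (Function('l')(q, A) = Mul(Add(Add(Mul(-2, q), Mul(1, A)), A), A) = Mul(Add(Add(Mul(-2, q), A), A), A) = Mul(Add(Add(A, Mul(-2, q)), A), A) = Mul(Add(Mul(-2, q), Mul(2, A)), A) = Mul(A, Add(Mul(-2, q), Mul(2, A))))
P = Rational(-26, 41) (P = Mul(-130, Rational(1, 205)) = Rational(-26, 41) ≈ -0.63415)
Function('u')(d, x) = Rational(312, 41) (Function('u')(d, x) = Mul(Rational(-26, 41), Mul(2, -2, Add(-2, Mul(-1, -5)))) = Mul(Rational(-26, 41), Mul(2, -2, Add(-2, 5))) = Mul(Rational(-26, 41), Mul(2, -2, 3)) = Mul(Rational(-26, 41), -12) = Rational(312, 41))
Pow(Add(Function('u')(2220, -1349), Add(-1042429, Mul(-1, -192290))), Rational(1, 2)) = Pow(Add(Rational(312, 41), Add(-1042429, Mul(-1, -192290))), Rational(1, 2)) = Pow(Add(Rational(312, 41), Add(-1042429, 192290)), Rational(1, 2)) = Pow(Add(Rational(312, 41), -850139), Rational(1, 2)) = Pow(Rational(-34855387, 41), Rational(1, 2)) = Mul(Rational(1, 41), I, Pow(1429070867, Rational(1, 2)))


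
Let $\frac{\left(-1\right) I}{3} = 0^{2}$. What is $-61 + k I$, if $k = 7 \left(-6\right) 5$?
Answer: $-61$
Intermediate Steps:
$k = -210$ ($k = \left(-42\right) 5 = -210$)
$I = 0$ ($I = - 3 \cdot 0^{2} = \left(-3\right) 0 = 0$)
$-61 + k I = -61 - 0 = -61 + 0 = -61$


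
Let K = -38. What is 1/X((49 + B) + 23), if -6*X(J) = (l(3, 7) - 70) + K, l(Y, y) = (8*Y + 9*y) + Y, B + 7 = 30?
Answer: ⅓ ≈ 0.33333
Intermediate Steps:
B = 23 (B = -7 + 30 = 23)
l(Y, y) = 9*Y + 9*y
X(J) = 3 (X(J) = -(((9*3 + 9*7) - 70) - 38)/6 = -(((27 + 63) - 70) - 38)/6 = -((90 - 70) - 38)/6 = -(20 - 38)/6 = -⅙*(-18) = 3)
1/X((49 + B) + 23) = 1/3 = ⅓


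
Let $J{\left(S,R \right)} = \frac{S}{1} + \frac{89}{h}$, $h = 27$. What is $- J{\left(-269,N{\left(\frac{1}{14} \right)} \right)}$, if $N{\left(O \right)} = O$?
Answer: $\frac{7174}{27} \approx 265.7$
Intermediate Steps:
$J{\left(S,R \right)} = \frac{89}{27} + S$ ($J{\left(S,R \right)} = \frac{S}{1} + \frac{89}{27} = S 1 + 89 \cdot \frac{1}{27} = S + \frac{89}{27} = \frac{89}{27} + S$)
$- J{\left(-269,N{\left(\frac{1}{14} \right)} \right)} = - (\frac{89}{27} - 269) = \left(-1\right) \left(- \frac{7174}{27}\right) = \frac{7174}{27}$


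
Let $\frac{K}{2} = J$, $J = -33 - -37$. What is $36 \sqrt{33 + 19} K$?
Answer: $576 \sqrt{13} \approx 2076.8$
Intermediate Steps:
$J = 4$ ($J = -33 + 37 = 4$)
$K = 8$ ($K = 2 \cdot 4 = 8$)
$36 \sqrt{33 + 19} K = 36 \sqrt{33 + 19} \cdot 8 = 36 \sqrt{52} \cdot 8 = 36 \cdot 2 \sqrt{13} \cdot 8 = 72 \sqrt{13} \cdot 8 = 576 \sqrt{13}$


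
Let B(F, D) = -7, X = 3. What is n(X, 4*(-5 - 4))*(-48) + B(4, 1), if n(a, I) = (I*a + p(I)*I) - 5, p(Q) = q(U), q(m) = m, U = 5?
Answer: 14057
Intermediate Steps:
p(Q) = 5
n(a, I) = -5 + 5*I + I*a (n(a, I) = (I*a + 5*I) - 5 = (5*I + I*a) - 5 = -5 + 5*I + I*a)
n(X, 4*(-5 - 4))*(-48) + B(4, 1) = (-5 + 5*(4*(-5 - 4)) + (4*(-5 - 4))*3)*(-48) - 7 = (-5 + 5*(4*(-9)) + (4*(-9))*3)*(-48) - 7 = (-5 + 5*(-36) - 36*3)*(-48) - 7 = (-5 - 180 - 108)*(-48) - 7 = -293*(-48) - 7 = 14064 - 7 = 14057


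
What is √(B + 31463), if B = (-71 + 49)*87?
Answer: √29549 ≈ 171.90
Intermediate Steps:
B = -1914 (B = -22*87 = -1914)
√(B + 31463) = √(-1914 + 31463) = √29549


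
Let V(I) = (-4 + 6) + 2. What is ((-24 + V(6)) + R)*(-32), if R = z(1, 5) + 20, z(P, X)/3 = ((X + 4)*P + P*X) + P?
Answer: -1440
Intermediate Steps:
V(I) = 4 (V(I) = 2 + 2 = 4)
z(P, X) = 3*P + 3*P*X + 3*P*(4 + X) (z(P, X) = 3*(((X + 4)*P + P*X) + P) = 3*(((4 + X)*P + P*X) + P) = 3*((P*(4 + X) + P*X) + P) = 3*((P*X + P*(4 + X)) + P) = 3*(P + P*X + P*(4 + X)) = 3*P + 3*P*X + 3*P*(4 + X))
R = 65 (R = 3*1*(5 + 2*5) + 20 = 3*1*(5 + 10) + 20 = 3*1*15 + 20 = 45 + 20 = 65)
((-24 + V(6)) + R)*(-32) = ((-24 + 4) + 65)*(-32) = (-20 + 65)*(-32) = 45*(-32) = -1440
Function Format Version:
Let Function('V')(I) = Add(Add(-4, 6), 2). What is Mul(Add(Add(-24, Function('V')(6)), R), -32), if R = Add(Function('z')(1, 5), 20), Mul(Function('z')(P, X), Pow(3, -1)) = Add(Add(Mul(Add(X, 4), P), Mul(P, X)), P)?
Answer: -1440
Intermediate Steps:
Function('V')(I) = 4 (Function('V')(I) = Add(2, 2) = 4)
Function('z')(P, X) = Add(Mul(3, P), Mul(3, P, X), Mul(3, P, Add(4, X))) (Function('z')(P, X) = Mul(3, Add(Add(Mul(Add(X, 4), P), Mul(P, X)), P)) = Mul(3, Add(Add(Mul(Add(4, X), P), Mul(P, X)), P)) = Mul(3, Add(Add(Mul(P, Add(4, X)), Mul(P, X)), P)) = Mul(3, Add(Add(Mul(P, X), Mul(P, Add(4, X))), P)) = Mul(3, Add(P, Mul(P, X), Mul(P, Add(4, X)))) = Add(Mul(3, P), Mul(3, P, X), Mul(3, P, Add(4, X))))
R = 65 (R = Add(Mul(3, 1, Add(5, Mul(2, 5))), 20) = Add(Mul(3, 1, Add(5, 10)), 20) = Add(Mul(3, 1, 15), 20) = Add(45, 20) = 65)
Mul(Add(Add(-24, Function('V')(6)), R), -32) = Mul(Add(Add(-24, 4), 65), -32) = Mul(Add(-20, 65), -32) = Mul(45, -32) = -1440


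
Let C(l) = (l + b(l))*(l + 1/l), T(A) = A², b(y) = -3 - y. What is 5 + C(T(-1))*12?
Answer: -67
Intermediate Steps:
C(l) = -3*l - 3/l (C(l) = (l + (-3 - l))*(l + 1/l) = -3*(l + 1/l) = -3*l - 3/l)
5 + C(T(-1))*12 = 5 + (-3*(-1)² - 3/((-1)²))*12 = 5 + (-3*1 - 3/1)*12 = 5 + (-3 - 3*1)*12 = 5 + (-3 - 3)*12 = 5 - 6*12 = 5 - 72 = -67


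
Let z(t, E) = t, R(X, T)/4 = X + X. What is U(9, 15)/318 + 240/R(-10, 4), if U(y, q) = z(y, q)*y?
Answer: -291/106 ≈ -2.7453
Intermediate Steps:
R(X, T) = 8*X (R(X, T) = 4*(X + X) = 4*(2*X) = 8*X)
U(y, q) = y² (U(y, q) = y*y = y²)
U(9, 15)/318 + 240/R(-10, 4) = 9²/318 + 240/((8*(-10))) = 81*(1/318) + 240/(-80) = 27/106 + 240*(-1/80) = 27/106 - 3 = -291/106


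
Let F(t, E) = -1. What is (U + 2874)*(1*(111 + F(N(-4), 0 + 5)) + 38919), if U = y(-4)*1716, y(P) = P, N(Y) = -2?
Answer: -155725710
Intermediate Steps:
U = -6864 (U = -4*1716 = -6864)
(U + 2874)*(1*(111 + F(N(-4), 0 + 5)) + 38919) = (-6864 + 2874)*(1*(111 - 1) + 38919) = -3990*(1*110 + 38919) = -3990*(110 + 38919) = -3990*39029 = -155725710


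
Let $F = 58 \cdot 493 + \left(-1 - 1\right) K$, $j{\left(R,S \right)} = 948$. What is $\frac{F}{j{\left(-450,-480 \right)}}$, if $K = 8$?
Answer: $\frac{4763}{158} \approx 30.146$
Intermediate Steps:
$F = 28578$ ($F = 58 \cdot 493 + \left(-1 - 1\right) 8 = 28594 - 16 = 28578$)
$\frac{F}{j{\left(-450,-480 \right)}} = \frac{28578}{948} = 28578 \cdot \frac{1}{948} = \frac{4763}{158}$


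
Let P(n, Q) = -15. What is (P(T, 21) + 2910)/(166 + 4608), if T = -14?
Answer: 2895/4774 ≈ 0.60641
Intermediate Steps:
(P(T, 21) + 2910)/(166 + 4608) = (-15 + 2910)/(166 + 4608) = 2895/4774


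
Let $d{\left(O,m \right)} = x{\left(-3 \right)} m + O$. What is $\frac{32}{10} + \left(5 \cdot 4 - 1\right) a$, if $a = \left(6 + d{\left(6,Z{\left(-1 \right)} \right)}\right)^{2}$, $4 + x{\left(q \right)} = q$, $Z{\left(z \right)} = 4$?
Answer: $\frac{24336}{5} \approx 4867.2$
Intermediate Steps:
$x{\left(q \right)} = -4 + q$
$d{\left(O,m \right)} = O - 7 m$ ($d{\left(O,m \right)} = \left(-4 - 3\right) m + O = - 7 m + O = O - 7 m$)
$a = 256$ ($a = \left(6 + \left(6 - 28\right)\right)^{2} = \left(6 - 22\right)^{2} = \left(-16\right)^{2} = 256$)
$\frac{32}{10} + \left(5 \cdot 4 - 1\right) a = \frac{32}{10} + \left(5 \cdot 4 - 1\right) 256 = 32 \cdot \frac{1}{10} + \left(20 - 1\right) 256 = \frac{16}{5} + 19 \cdot 256 = \frac{16}{5} + 4864 = \frac{24336}{5}$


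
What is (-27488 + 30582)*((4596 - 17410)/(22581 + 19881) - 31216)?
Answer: -292936959926/3033 ≈ -9.6583e+7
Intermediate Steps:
(-27488 + 30582)*((4596 - 17410)/(22581 + 19881) - 31216) = 3094*(-12814/42462 - 31216) = 3094*(-12814*1/42462 - 31216) = 3094*(-6407/21231 - 31216) = 3094*(-662753303/21231) = -292936959926/3033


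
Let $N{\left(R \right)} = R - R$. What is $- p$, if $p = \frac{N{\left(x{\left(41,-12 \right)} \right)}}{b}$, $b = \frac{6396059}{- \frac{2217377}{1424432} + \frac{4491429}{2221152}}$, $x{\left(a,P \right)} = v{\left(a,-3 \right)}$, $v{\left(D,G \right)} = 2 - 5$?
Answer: $0$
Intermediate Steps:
$v{\left(D,G \right)} = -3$
$x{\left(a,P \right)} = -3$
$N{\left(R \right)} = 0$
$b = \frac{421590897025543712}{30679246563}$ ($b = \frac{6396059}{\left(-2217377\right) \frac{1}{1424432} + 4491429 \cdot \frac{1}{2221152}} = \frac{6396059}{- \frac{2217377}{1424432} + \frac{1497143}{740384}} = \frac{6396059}{\frac{30679246563}{65914166368}} = 6396059 \cdot \frac{65914166368}{30679246563} = \frac{421590897025543712}{30679246563} \approx 1.3742 \cdot 10^{7}$)
$p = 0$ ($p = \frac{0}{\frac{421590897025543712}{30679246563}} = 0 \cdot \frac{30679246563}{421590897025543712} = 0$)
$- p = \left(-1\right) 0 = 0$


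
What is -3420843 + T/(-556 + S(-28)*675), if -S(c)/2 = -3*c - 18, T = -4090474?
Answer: -153347504767/44828 ≈ -3.4208e+6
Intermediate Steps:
S(c) = 36 + 6*c (S(c) = -2*(-3*c - 18) = -2*(-18 - 3*c) = 36 + 6*c)
-3420843 + T/(-556 + S(-28)*675) = -3420843 - 4090474/(-556 + (36 + 6*(-28))*675) = -3420843 - 4090474/(-556 + (36 - 168)*675) = -3420843 - 4090474/(-556 - 132*675) = -3420843 - 4090474/(-556 - 89100) = -3420843 - 4090474/(-89656) = -3420843 - 4090474*(-1/89656) = -3420843 + 2045237/44828 = -153347504767/44828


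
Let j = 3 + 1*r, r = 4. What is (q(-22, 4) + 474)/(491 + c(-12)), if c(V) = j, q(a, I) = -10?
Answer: 232/249 ≈ 0.93173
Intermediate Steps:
j = 7 (j = 3 + 1*4 = 3 + 4 = 7)
c(V) = 7
(q(-22, 4) + 474)/(491 + c(-12)) = (-10 + 474)/(491 + 7) = 464/498 = 464*(1/498) = 232/249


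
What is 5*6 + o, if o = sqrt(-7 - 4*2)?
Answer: 30 + I*sqrt(15) ≈ 30.0 + 3.873*I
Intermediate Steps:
o = I*sqrt(15) (o = sqrt(-7 - 8) = sqrt(-15) = I*sqrt(15) ≈ 3.873*I)
5*6 + o = 5*6 + I*sqrt(15) = 30 + I*sqrt(15)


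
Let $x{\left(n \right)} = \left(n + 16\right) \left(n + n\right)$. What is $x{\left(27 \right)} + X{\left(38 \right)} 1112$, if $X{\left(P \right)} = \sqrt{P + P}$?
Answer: $2322 + 2224 \sqrt{19} \approx 12016.0$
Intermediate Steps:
$X{\left(P \right)} = \sqrt{2} \sqrt{P}$ ($X{\left(P \right)} = \sqrt{2 P} = \sqrt{2} \sqrt{P}$)
$x{\left(n \right)} = 2 n \left(16 + n\right)$ ($x{\left(n \right)} = \left(16 + n\right) 2 n = 2 n \left(16 + n\right)$)
$x{\left(27 \right)} + X{\left(38 \right)} 1112 = 2 \cdot 27 \left(16 + 27\right) + \sqrt{2} \sqrt{38} \cdot 1112 = 2 \cdot 27 \cdot 43 + 2 \sqrt{19} \cdot 1112 = 2322 + 2224 \sqrt{19}$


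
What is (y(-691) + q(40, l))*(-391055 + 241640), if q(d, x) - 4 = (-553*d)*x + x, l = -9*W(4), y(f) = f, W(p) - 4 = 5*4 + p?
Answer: -832734768915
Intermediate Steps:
W(p) = 24 + p (W(p) = 4 + (5*4 + p) = 4 + (20 + p) = 24 + p)
l = -252 (l = -9*(24 + 4) = -9*28 = -252)
q(d, x) = 4 + x - 553*d*x (q(d, x) = 4 + ((-553*d)*x + x) = 4 + (-553*d*x + x) = 4 + (x - 553*d*x) = 4 + x - 553*d*x)
(y(-691) + q(40, l))*(-391055 + 241640) = (-691 + (4 - 252 - 553*40*(-252)))*(-391055 + 241640) = (-691 + (4 - 252 + 5574240))*(-149415) = (-691 + 5573992)*(-149415) = 5573301*(-149415) = -832734768915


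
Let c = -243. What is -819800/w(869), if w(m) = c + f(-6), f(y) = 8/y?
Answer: 2459400/733 ≈ 3355.3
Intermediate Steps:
w(m) = -733/3 (w(m) = -243 + 8/(-6) = -243 + 8*(-⅙) = -243 - 4/3 = -733/3)
-819800/w(869) = -819800/(-733/3) = -819800*(-3/733) = 2459400/733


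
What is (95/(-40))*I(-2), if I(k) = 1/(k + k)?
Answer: 19/32 ≈ 0.59375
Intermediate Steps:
I(k) = 1/(2*k)
(95/(-40))*I(-2) = (95/(-40))*((1/2)/(-2)) = (95*(-1/40))*((1/2)*(-1/2)) = -19/8*(-1/4) = 19/32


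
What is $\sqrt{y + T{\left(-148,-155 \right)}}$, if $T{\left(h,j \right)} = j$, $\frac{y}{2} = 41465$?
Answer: $5 \sqrt{3311} \approx 287.71$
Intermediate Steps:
$y = 82930$ ($y = 2 \cdot 41465 = 82930$)
$\sqrt{y + T{\left(-148,-155 \right)}} = \sqrt{82930 - 155} = \sqrt{82775} = 5 \sqrt{3311}$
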